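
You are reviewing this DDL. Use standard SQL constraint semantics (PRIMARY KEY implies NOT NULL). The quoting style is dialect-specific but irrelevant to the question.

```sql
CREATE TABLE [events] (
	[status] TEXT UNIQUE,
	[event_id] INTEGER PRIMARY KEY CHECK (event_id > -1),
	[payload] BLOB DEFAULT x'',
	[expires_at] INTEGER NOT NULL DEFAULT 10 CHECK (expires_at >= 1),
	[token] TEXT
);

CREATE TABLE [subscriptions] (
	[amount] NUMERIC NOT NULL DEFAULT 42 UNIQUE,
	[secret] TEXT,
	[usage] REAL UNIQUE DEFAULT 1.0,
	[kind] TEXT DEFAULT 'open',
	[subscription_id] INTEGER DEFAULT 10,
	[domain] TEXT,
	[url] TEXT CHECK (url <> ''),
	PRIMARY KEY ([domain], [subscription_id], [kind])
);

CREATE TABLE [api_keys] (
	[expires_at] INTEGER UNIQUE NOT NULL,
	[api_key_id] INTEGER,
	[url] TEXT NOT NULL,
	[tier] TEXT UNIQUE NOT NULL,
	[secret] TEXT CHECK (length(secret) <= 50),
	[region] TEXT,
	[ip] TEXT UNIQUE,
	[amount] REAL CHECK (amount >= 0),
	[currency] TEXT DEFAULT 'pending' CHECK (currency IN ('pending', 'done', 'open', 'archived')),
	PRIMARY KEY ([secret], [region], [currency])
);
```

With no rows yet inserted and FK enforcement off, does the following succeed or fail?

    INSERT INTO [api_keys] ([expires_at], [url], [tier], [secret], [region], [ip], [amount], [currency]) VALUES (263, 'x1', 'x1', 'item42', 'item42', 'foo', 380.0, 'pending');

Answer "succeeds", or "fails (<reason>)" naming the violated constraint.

succeeds

NOT NULL columns: currency is supplied; expires_at is supplied; region is supplied; secret is supplied; tier is supplied; url is supplied.
CHECK constraints: 'item42' satisfies (length(secret) <= 50); 380.0 satisfies (amount >= 0); 'pending' satisfies (currency IN ('pending', 'done', 'open', 'archived')).
No constraint is violated.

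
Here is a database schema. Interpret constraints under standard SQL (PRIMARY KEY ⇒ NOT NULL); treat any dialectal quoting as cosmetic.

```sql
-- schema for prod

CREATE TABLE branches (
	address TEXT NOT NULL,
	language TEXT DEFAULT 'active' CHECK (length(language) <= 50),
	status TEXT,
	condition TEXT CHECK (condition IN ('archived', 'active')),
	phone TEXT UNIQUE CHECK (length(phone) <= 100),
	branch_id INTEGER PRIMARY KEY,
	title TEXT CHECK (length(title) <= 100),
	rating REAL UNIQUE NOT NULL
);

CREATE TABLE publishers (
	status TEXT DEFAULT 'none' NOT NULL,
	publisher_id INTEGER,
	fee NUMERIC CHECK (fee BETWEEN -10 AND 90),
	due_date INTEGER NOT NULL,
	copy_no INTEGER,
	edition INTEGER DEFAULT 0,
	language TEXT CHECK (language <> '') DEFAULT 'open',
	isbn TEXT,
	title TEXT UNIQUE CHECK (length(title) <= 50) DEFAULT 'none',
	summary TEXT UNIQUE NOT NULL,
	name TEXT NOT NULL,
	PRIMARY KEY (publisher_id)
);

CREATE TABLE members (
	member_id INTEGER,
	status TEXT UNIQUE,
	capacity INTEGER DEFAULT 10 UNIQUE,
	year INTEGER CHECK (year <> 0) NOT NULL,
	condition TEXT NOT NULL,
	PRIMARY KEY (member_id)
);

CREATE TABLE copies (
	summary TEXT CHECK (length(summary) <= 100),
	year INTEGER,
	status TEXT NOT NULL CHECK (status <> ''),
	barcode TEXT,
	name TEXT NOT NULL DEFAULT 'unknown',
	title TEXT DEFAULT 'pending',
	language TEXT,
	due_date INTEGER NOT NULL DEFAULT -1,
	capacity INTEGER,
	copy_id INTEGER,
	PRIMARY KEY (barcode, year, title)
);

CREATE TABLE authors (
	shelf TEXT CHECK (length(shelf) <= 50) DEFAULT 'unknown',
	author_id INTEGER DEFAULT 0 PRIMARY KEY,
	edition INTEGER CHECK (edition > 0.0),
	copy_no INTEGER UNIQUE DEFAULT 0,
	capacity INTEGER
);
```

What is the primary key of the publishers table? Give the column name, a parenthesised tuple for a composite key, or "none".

publisher_id is declared PRIMARY KEY as a table-level PRIMARY KEY clause.

publisher_id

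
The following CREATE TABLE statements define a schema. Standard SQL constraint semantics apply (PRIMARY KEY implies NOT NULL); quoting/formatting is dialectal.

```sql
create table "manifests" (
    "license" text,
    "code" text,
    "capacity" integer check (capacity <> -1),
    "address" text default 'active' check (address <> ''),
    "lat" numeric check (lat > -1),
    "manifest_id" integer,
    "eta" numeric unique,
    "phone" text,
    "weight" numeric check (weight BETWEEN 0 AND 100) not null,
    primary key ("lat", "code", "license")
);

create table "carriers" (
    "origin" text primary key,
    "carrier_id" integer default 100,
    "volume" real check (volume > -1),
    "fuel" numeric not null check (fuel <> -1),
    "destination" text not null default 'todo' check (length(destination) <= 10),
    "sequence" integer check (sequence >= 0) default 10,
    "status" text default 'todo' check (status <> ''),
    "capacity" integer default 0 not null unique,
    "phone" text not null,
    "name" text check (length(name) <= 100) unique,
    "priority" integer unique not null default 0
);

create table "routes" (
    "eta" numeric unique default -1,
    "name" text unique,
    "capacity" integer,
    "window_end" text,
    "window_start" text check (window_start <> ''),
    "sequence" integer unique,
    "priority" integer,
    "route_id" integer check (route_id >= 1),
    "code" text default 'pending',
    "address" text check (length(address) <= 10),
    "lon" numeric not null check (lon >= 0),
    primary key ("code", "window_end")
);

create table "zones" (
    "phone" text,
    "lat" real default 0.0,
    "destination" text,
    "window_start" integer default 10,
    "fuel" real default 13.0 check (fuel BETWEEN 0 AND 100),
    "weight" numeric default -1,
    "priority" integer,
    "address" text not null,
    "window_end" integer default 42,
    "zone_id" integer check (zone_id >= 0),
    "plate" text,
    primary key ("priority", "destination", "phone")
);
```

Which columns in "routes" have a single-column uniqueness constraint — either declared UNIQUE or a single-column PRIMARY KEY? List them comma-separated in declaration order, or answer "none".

- eta: declared UNIQUE → unique.
- name: declared UNIQUE → unique.
- capacity: no UNIQUE or single-column PK constraint.
- window_end: part of a composite PRIMARY KEY — only the tuple is unique, not this column on its own.
- window_start: no UNIQUE or single-column PK constraint.
- sequence: declared UNIQUE → unique.
- priority: no UNIQUE or single-column PK constraint.
- route_id: no UNIQUE or single-column PK constraint.
- code: part of a composite PRIMARY KEY — only the tuple is unique, not this column on its own.
- address: no UNIQUE or single-column PK constraint.
- lon: no UNIQUE or single-column PK constraint.

eta, name, sequence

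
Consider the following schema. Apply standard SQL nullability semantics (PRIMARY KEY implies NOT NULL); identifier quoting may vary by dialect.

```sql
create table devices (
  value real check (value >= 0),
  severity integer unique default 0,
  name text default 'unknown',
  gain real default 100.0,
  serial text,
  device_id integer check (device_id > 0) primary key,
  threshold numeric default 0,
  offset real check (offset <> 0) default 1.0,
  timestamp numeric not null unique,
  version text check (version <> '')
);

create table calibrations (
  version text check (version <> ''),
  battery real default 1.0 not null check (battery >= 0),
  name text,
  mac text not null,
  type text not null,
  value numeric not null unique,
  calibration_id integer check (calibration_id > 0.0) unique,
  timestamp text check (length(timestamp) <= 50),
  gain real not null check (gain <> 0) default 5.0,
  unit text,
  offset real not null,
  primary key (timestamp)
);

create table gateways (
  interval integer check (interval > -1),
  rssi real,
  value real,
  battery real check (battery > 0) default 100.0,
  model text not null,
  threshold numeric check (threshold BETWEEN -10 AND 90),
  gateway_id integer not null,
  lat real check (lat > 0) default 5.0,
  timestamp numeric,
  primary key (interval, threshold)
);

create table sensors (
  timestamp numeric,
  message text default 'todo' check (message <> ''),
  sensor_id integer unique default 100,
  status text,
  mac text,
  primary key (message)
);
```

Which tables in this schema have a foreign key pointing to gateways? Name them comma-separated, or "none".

No REFERENCES clause anywhere in the schema names gateways.

none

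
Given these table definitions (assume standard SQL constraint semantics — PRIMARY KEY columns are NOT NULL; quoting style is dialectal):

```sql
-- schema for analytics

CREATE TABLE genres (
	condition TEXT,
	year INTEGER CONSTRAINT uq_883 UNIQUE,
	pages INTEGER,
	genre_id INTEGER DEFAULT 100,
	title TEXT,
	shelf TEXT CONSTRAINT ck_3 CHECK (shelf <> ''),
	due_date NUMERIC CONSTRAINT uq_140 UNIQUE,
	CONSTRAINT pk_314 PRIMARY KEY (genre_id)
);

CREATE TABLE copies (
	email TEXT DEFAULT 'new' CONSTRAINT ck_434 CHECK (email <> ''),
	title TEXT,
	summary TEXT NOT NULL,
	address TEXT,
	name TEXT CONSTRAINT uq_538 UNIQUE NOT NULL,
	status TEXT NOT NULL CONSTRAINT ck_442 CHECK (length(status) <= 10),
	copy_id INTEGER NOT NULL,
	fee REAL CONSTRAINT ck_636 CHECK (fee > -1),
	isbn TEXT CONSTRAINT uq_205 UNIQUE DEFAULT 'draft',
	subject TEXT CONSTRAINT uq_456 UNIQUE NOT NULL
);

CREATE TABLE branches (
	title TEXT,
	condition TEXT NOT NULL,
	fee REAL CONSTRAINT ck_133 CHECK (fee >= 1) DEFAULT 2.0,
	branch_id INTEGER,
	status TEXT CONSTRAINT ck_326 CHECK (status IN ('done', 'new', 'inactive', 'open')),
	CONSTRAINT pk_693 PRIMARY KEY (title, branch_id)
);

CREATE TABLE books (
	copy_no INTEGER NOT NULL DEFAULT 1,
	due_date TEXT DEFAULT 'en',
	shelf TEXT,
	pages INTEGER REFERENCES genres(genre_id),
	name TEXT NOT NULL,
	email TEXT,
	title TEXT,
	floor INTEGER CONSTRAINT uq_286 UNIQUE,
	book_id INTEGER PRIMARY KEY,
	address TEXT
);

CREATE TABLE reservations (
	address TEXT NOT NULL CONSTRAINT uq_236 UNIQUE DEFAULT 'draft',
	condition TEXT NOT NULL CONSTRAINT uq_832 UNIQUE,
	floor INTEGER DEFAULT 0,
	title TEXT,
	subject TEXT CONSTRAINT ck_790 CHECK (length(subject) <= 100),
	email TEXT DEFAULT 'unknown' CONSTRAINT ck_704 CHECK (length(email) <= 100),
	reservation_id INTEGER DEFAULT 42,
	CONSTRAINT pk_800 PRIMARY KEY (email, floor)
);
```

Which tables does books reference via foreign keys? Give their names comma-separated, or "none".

- pages REFERENCES genres(genre_id).

genres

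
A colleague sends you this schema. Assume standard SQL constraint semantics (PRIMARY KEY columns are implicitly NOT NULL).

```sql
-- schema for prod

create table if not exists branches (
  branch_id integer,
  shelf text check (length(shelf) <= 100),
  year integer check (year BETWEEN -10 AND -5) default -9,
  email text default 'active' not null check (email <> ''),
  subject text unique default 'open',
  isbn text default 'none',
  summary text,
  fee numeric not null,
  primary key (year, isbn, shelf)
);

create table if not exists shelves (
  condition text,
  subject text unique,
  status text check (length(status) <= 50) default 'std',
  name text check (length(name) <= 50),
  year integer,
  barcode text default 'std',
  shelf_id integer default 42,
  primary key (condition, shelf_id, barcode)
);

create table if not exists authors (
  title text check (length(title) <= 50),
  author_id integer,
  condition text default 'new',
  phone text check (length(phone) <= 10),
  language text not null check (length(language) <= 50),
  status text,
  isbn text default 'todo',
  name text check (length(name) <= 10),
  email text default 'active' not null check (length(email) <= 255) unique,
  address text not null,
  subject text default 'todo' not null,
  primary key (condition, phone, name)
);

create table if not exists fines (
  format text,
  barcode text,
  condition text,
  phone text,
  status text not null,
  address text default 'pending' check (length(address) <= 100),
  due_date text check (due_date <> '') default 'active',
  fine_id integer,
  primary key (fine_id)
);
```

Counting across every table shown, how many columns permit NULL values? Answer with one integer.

17

branches: 3 nullable (branch_id, subject, summary — PK (year, isbn, shelf) and explicit NOT NULL columns excluded).
shelves: 4 nullable (subject, status, name, year — PK (condition, shelf_id, barcode) and explicit NOT NULL columns excluded).
authors: 4 nullable (title, author_id, status, isbn — PK (condition, phone, name) and explicit NOT NULL columns excluded).
fines: 6 nullable (format, barcode, condition, phone, address, due_date — PK (fine_id) and explicit NOT NULL columns excluded).
Total: 3 + 4 + 4 + 6 = 17.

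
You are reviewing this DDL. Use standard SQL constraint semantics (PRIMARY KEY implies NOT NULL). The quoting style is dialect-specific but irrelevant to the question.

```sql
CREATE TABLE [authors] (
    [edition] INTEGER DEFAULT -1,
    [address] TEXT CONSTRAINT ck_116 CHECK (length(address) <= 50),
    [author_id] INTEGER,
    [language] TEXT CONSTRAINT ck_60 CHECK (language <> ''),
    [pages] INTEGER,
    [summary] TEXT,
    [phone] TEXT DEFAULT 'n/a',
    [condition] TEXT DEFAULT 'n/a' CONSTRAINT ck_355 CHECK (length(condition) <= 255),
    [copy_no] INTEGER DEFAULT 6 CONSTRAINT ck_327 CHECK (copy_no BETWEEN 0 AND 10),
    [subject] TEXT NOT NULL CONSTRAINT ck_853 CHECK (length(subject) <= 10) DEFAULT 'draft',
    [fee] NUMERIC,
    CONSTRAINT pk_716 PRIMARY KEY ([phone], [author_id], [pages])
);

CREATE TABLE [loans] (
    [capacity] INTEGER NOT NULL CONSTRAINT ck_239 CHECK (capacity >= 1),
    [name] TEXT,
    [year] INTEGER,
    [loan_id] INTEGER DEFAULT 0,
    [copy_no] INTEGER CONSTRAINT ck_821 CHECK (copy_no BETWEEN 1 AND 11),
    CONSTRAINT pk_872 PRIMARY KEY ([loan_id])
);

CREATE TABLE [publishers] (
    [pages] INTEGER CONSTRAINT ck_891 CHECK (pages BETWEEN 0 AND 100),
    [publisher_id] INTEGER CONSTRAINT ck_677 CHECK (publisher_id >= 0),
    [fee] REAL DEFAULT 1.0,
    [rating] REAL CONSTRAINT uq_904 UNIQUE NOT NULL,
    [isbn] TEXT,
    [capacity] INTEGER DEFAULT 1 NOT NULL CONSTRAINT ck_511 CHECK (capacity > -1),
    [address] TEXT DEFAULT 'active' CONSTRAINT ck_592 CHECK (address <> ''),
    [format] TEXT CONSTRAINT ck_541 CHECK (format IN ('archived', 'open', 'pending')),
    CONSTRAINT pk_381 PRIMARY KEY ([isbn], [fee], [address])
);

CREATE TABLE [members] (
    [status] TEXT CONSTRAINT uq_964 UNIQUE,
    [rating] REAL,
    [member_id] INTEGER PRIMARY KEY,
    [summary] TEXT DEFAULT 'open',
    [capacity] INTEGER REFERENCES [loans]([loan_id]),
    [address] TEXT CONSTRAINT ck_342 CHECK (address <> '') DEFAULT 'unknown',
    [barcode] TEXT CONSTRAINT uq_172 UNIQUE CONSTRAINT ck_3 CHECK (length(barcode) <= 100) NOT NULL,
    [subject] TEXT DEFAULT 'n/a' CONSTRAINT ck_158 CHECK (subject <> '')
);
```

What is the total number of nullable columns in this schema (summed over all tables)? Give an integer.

19

authors: 7 nullable (edition, address, language, summary, condition, copy_no, fee — PK (phone, author_id, pages) and explicit NOT NULL columns excluded).
loans: 3 nullable (name, year, copy_no — PK (loan_id) and explicit NOT NULL columns excluded).
publishers: 3 nullable (pages, publisher_id, format — PK (isbn, fee, address) and explicit NOT NULL columns excluded).
members: 6 nullable (status, rating, summary, capacity, address, subject — PK (member_id) and explicit NOT NULL columns excluded).
Total: 7 + 3 + 3 + 6 = 19.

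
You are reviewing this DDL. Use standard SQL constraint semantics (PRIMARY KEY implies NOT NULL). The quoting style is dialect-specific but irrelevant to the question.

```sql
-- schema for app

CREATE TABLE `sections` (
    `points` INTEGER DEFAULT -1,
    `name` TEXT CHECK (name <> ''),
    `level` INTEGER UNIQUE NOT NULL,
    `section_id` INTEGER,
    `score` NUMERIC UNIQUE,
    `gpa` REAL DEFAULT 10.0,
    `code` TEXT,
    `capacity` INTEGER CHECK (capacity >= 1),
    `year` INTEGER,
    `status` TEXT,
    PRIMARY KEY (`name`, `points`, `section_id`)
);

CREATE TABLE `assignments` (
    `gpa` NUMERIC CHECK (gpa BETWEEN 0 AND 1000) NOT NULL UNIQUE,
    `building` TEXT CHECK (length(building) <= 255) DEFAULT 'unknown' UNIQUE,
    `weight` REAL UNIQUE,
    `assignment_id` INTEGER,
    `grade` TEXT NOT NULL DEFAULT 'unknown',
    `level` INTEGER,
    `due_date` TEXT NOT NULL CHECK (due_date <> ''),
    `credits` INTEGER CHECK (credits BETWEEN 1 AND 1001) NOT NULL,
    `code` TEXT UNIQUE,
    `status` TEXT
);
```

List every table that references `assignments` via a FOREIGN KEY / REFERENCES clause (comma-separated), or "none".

No REFERENCES clause anywhere in the schema names assignments.

none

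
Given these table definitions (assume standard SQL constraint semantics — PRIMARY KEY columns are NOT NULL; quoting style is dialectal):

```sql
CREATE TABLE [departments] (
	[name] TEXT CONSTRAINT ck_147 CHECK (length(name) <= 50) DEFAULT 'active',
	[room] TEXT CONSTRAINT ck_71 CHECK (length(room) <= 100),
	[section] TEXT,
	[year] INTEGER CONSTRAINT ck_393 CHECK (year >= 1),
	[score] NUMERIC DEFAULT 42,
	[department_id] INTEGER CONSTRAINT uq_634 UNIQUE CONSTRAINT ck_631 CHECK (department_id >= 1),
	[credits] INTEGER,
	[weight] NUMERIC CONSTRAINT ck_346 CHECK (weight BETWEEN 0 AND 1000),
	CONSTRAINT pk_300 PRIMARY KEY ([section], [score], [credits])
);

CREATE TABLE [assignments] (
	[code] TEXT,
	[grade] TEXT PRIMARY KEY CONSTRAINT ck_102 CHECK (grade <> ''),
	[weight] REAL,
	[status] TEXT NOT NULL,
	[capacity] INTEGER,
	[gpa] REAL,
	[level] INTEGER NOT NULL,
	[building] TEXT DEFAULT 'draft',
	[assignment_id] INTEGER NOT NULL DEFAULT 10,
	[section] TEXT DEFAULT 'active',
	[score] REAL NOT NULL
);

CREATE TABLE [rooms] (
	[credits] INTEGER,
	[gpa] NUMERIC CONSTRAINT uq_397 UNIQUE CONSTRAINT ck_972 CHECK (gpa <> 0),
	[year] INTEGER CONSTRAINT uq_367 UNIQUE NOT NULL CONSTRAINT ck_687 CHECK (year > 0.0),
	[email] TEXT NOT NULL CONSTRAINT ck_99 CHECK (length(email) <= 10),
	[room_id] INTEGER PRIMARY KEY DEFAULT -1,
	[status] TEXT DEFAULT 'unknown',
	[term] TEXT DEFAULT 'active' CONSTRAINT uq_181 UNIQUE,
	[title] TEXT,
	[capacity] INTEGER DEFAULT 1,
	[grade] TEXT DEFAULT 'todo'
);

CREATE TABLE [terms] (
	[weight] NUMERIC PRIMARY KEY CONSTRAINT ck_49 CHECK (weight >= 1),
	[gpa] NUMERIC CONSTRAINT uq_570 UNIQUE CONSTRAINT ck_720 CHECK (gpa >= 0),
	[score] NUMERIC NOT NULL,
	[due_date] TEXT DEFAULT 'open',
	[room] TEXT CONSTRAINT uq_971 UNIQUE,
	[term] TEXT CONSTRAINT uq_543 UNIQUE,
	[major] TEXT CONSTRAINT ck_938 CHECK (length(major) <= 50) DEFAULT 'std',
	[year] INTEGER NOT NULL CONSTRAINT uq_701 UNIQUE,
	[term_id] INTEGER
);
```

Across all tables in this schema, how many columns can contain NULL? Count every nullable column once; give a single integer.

24

departments: 5 nullable (name, room, year, department_id, weight — PK (section, score, credits) and explicit NOT NULL columns excluded).
assignments: 6 nullable (code, weight, capacity, gpa, building, section — PK (grade) and explicit NOT NULL columns excluded).
rooms: 7 nullable (credits, gpa, status, term, title, capacity, grade — PK (room_id) and explicit NOT NULL columns excluded).
terms: 6 nullable (gpa, due_date, room, term, major, term_id — PK (weight) and explicit NOT NULL columns excluded).
Total: 5 + 6 + 7 + 6 = 24.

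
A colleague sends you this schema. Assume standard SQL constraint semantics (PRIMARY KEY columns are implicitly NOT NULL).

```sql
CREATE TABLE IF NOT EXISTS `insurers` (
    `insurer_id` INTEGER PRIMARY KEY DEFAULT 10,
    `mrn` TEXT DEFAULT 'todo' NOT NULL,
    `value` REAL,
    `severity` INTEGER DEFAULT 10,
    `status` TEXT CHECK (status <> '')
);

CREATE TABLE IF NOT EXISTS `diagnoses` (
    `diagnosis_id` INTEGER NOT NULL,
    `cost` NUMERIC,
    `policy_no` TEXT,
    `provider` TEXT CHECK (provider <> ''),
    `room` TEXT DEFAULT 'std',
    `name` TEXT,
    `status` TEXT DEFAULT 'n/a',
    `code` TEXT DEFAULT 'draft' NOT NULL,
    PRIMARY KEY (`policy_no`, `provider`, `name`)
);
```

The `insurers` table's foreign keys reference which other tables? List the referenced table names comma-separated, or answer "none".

No column in insurers has a REFERENCES clause.

none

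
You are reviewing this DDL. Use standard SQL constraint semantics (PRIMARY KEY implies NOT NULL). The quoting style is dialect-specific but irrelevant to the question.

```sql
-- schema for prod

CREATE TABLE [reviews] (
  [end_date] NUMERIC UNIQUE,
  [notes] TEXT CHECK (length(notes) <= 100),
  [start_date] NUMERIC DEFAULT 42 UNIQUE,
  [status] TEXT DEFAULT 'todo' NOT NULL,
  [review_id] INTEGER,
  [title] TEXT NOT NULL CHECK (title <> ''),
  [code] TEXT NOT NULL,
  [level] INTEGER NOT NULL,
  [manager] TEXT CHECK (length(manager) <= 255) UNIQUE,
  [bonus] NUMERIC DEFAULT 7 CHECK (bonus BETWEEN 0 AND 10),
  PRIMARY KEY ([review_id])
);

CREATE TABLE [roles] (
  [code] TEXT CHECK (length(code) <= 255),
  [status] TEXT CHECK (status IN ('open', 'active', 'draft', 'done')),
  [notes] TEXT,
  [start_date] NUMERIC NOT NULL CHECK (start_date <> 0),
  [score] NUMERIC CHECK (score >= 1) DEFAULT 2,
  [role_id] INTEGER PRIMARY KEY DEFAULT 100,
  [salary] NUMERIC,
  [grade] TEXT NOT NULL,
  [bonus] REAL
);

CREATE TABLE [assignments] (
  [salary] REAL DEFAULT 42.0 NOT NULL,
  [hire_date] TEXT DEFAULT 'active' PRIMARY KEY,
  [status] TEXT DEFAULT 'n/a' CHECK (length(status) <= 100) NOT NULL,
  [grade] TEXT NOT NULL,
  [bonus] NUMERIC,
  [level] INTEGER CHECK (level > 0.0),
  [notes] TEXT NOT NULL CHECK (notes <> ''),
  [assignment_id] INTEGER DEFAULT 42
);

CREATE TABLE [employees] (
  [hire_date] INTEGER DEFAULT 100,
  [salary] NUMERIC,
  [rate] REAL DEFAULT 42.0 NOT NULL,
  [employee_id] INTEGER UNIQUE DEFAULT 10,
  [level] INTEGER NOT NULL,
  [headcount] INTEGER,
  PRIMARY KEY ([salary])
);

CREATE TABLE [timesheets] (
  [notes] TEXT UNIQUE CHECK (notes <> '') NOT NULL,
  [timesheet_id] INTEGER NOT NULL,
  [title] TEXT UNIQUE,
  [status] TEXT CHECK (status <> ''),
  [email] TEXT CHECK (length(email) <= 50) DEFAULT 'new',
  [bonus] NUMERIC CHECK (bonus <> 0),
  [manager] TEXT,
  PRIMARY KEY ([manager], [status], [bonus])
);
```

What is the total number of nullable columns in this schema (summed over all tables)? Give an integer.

19

reviews: 5 nullable (end_date, notes, start_date, manager, bonus — PK (review_id) and explicit NOT NULL columns excluded).
roles: 6 nullable (code, status, notes, score, salary, bonus — PK (role_id) and explicit NOT NULL columns excluded).
assignments: 3 nullable (bonus, level, assignment_id — PK (hire_date) and explicit NOT NULL columns excluded).
employees: 3 nullable (hire_date, employee_id, headcount — PK (salary) and explicit NOT NULL columns excluded).
timesheets: 2 nullable (title, email — PK (manager, status, bonus) and explicit NOT NULL columns excluded).
Total: 5 + 6 + 3 + 3 + 2 = 19.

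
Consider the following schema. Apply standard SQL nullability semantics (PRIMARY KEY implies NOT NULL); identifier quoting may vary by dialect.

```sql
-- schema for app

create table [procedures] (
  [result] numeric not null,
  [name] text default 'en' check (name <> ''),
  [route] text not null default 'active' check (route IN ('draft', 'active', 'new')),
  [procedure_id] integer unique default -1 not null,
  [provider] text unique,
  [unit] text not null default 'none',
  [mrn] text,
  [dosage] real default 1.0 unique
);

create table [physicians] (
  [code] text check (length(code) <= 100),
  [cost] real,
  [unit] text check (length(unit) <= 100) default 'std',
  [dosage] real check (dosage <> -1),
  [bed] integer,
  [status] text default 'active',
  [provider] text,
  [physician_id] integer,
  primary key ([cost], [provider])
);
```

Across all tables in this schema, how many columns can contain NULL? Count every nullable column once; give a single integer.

10

procedures: 4 nullable (name, provider, mrn, dosage — PK none and explicit NOT NULL columns excluded).
physicians: 6 nullable (code, unit, dosage, bed, status, physician_id — PK (cost, provider) and explicit NOT NULL columns excluded).
Total: 4 + 6 = 10.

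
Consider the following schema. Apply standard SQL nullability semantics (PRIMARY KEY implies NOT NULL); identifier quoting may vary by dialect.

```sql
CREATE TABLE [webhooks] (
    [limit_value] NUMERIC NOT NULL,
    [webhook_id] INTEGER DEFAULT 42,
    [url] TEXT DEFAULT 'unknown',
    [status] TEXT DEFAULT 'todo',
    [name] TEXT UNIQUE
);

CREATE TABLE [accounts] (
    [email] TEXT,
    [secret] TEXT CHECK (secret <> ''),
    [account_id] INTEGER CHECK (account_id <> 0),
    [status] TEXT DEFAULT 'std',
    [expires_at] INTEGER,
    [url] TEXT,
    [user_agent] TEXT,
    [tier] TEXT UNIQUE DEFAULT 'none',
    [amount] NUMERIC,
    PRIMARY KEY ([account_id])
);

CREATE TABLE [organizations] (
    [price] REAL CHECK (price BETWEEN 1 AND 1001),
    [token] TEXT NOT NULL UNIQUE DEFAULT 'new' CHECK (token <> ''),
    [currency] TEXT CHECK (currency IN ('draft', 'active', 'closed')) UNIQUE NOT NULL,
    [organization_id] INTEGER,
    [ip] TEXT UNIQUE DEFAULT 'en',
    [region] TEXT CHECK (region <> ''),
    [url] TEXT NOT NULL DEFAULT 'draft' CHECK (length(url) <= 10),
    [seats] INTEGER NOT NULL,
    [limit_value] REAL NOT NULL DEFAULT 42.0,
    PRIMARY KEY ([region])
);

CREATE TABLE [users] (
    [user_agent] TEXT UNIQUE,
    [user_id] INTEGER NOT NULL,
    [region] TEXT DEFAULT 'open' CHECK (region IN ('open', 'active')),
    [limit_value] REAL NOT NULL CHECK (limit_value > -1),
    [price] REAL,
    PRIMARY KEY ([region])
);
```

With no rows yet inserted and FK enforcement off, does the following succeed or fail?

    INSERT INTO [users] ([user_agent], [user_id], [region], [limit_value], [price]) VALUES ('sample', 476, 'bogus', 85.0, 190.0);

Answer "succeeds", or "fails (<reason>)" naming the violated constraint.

fails (CHECK on region)

The value 'bogus' for region violates CHECK (region IN ('open', 'active')).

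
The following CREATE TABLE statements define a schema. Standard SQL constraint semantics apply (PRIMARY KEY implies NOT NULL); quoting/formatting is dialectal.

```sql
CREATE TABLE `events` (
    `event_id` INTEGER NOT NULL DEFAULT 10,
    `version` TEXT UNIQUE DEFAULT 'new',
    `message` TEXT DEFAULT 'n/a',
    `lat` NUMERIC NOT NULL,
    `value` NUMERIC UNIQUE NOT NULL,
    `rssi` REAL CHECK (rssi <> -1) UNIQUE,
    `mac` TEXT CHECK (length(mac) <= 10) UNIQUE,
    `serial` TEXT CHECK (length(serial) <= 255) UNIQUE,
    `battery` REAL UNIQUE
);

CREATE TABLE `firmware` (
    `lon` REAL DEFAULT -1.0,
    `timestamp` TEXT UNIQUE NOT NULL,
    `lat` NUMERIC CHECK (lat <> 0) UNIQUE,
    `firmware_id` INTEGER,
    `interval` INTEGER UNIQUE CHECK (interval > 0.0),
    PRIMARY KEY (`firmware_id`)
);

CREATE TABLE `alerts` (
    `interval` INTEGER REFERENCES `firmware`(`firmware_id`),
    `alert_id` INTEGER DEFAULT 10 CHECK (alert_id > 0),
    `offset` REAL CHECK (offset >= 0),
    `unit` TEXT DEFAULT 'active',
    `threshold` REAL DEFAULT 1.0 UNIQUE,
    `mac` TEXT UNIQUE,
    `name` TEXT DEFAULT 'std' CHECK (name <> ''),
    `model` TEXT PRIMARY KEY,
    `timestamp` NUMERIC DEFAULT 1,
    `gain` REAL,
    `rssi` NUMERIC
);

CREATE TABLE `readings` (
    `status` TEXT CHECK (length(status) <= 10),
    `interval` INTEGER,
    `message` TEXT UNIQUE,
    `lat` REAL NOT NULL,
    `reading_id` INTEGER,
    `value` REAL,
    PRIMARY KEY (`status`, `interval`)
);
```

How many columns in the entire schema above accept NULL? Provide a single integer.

22

events: 6 nullable (version, message, rssi, mac, serial, battery — PK none and explicit NOT NULL columns excluded).
firmware: 3 nullable (lon, lat, interval — PK (firmware_id) and explicit NOT NULL columns excluded).
alerts: 10 nullable (interval, alert_id, offset, unit, threshold, mac, name, timestamp, gain, rssi — PK (model) and explicit NOT NULL columns excluded).
readings: 3 nullable (message, reading_id, value — PK (status, interval) and explicit NOT NULL columns excluded).
Total: 6 + 3 + 10 + 3 = 22.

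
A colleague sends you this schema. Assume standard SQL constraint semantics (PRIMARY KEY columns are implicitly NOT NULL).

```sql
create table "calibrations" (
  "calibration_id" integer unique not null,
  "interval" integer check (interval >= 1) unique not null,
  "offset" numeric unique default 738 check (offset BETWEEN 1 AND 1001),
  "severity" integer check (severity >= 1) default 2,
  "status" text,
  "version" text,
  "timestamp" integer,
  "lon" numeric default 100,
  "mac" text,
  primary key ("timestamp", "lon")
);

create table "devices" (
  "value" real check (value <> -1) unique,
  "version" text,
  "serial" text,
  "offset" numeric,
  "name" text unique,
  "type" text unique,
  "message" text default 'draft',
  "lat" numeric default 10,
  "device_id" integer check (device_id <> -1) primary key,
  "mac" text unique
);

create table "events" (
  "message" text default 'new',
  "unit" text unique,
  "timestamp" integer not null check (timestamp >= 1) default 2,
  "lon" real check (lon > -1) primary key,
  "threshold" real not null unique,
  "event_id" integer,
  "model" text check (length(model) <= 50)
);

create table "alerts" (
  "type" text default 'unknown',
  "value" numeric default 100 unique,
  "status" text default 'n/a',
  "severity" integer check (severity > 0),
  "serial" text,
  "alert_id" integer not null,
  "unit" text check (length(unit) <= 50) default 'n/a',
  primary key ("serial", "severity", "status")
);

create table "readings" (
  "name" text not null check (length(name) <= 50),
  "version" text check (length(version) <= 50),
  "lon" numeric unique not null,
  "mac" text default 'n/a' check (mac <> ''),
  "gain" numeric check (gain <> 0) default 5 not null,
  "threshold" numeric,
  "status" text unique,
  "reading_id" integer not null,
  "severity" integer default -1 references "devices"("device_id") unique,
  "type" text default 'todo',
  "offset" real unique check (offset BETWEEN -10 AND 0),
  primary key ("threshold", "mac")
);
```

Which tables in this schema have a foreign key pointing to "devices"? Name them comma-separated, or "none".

readings

- readings.severity references devices(device_id).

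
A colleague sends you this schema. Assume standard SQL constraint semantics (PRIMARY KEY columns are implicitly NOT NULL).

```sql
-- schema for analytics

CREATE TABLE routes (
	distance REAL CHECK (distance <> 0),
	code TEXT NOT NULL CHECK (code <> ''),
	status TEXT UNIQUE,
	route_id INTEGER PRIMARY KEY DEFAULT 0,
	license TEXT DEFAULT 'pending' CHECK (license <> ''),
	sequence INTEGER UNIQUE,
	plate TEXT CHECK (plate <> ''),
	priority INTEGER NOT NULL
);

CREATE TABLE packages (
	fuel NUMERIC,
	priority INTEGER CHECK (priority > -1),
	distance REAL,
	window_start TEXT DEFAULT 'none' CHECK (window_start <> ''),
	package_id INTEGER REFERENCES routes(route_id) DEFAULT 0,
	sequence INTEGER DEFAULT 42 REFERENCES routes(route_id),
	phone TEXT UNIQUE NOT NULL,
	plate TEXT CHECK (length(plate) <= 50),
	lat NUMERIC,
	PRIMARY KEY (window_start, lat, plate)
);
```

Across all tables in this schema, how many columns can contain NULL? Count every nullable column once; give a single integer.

10

routes: 5 nullable (distance, status, license, sequence, plate — PK (route_id) and explicit NOT NULL columns excluded).
packages: 5 nullable (fuel, priority, distance, package_id, sequence — PK (window_start, lat, plate) and explicit NOT NULL columns excluded).
Total: 5 + 5 = 10.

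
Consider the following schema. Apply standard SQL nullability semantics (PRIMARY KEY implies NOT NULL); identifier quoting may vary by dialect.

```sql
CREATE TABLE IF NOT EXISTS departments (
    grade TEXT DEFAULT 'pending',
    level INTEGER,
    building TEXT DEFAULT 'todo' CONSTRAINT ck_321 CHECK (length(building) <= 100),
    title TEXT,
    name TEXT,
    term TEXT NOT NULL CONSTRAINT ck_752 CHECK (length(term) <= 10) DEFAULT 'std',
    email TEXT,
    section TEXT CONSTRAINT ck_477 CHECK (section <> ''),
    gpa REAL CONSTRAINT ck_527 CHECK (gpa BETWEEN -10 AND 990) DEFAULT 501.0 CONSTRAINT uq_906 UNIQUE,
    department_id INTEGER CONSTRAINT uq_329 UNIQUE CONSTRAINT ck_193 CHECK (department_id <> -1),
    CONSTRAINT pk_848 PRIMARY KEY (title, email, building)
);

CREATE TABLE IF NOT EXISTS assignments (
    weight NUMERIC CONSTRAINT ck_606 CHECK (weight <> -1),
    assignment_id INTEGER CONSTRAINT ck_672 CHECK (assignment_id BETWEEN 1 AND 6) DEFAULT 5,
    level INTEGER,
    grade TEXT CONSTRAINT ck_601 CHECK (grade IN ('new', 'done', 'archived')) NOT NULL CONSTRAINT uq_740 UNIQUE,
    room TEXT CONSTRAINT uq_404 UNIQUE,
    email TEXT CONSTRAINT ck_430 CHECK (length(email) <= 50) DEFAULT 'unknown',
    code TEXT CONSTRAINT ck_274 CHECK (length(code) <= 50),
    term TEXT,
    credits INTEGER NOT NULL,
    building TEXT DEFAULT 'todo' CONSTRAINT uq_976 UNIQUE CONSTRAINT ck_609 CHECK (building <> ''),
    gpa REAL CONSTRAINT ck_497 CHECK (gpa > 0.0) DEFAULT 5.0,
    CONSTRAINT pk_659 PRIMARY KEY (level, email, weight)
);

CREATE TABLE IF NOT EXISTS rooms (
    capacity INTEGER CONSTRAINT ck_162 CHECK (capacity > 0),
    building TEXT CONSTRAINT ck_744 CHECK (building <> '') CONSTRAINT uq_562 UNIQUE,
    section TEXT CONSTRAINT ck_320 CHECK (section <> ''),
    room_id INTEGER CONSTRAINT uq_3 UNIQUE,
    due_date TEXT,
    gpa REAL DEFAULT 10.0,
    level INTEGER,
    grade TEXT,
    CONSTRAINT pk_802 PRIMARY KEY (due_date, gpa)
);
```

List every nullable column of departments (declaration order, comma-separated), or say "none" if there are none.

grade, level, name, section, gpa, department_id

- grade: DEFAULT only fills an omitted column; an explicit NULL is still allowed → nullable.
- level: no NOT NULL constraint applies → nullable.
- building: part of the PRIMARY KEY, which implies NOT NULL → not nullable.
- title: part of the PRIMARY KEY, which implies NOT NULL → not nullable.
- name: no NOT NULL constraint applies → nullable.
- term: declared NOT NULL → not nullable.
- email: part of the PRIMARY KEY, which implies NOT NULL → not nullable.
- section: CHECK does not forbid NULL (a CHECK constraint passes when its expression is NULL) → nullable.
- gpa: CHECK does not forbid NULL (a CHECK constraint passes when its expression is NULL) → nullable.
- department_id: CHECK does not forbid NULL (a CHECK constraint passes when its expression is NULL) → nullable.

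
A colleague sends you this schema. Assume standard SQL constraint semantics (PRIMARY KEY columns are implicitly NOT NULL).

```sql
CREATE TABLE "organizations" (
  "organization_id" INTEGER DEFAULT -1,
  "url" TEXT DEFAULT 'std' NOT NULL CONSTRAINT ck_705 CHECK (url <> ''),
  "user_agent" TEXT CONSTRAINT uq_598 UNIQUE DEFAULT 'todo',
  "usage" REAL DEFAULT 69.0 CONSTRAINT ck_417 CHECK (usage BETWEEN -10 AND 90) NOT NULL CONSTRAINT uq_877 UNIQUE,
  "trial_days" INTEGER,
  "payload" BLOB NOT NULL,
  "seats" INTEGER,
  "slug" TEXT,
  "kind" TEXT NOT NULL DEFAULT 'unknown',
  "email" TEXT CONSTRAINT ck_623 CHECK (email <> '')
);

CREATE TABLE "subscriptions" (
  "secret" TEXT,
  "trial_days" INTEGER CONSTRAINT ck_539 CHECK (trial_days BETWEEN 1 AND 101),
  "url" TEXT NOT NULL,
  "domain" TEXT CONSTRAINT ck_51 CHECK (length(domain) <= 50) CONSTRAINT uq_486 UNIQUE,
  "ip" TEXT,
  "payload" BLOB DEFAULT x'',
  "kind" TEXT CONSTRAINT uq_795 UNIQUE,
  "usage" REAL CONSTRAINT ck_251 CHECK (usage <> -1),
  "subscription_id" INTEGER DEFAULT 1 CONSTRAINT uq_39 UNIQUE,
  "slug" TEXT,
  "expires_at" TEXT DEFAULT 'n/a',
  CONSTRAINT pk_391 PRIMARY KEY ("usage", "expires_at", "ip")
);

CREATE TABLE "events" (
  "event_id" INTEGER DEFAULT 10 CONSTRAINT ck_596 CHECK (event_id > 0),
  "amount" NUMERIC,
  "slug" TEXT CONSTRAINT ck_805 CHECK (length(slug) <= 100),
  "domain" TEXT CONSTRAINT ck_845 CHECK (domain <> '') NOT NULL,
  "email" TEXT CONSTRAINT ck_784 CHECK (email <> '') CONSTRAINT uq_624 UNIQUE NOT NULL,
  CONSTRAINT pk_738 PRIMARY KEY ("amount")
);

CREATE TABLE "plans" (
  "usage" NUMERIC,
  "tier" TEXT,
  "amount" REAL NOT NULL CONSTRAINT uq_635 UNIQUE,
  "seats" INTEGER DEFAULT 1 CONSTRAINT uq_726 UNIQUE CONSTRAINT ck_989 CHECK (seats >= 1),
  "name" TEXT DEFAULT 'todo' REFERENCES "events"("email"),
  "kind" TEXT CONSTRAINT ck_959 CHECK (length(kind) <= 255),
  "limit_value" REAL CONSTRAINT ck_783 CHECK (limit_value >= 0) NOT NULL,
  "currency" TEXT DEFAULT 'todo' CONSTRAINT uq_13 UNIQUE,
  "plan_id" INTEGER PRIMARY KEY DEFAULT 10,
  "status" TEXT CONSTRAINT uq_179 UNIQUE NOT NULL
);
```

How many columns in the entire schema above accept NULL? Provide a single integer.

organizations: 6 nullable (organization_id, user_agent, trial_days, seats, slug, email — PK none and explicit NOT NULL columns excluded).
subscriptions: 7 nullable (secret, trial_days, domain, payload, kind, subscription_id, slug — PK (usage, expires_at, ip) and explicit NOT NULL columns excluded).
events: 2 nullable (event_id, slug — PK (amount) and explicit NOT NULL columns excluded).
plans: 6 nullable (usage, tier, seats, name, kind, currency — PK (plan_id) and explicit NOT NULL columns excluded).
Total: 6 + 7 + 2 + 6 = 21.

21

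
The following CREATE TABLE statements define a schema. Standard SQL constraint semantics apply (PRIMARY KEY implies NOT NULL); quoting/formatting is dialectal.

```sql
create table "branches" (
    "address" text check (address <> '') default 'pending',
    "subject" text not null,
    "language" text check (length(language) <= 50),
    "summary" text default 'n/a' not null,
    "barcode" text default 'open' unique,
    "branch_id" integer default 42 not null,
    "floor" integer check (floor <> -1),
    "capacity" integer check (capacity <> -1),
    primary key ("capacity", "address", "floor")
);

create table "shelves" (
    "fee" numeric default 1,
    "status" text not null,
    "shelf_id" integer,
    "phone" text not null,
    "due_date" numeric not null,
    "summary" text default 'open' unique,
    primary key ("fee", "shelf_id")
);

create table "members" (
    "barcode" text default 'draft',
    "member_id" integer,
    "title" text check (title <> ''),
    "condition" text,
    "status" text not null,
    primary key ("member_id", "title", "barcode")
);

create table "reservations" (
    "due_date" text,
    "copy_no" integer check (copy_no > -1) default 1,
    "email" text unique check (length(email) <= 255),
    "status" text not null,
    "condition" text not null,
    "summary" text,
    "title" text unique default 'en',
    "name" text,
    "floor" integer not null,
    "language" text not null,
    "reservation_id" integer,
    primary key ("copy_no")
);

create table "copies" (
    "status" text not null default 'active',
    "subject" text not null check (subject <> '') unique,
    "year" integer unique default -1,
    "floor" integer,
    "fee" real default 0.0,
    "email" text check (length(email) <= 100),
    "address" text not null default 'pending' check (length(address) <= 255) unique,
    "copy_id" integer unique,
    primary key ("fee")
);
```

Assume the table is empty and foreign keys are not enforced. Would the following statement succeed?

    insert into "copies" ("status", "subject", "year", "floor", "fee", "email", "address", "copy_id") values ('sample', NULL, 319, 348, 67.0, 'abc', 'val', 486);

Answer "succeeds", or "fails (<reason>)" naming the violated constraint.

subject is explicitly set to NULL, but subject is declared NOT NULL.

fails (NOT NULL on subject)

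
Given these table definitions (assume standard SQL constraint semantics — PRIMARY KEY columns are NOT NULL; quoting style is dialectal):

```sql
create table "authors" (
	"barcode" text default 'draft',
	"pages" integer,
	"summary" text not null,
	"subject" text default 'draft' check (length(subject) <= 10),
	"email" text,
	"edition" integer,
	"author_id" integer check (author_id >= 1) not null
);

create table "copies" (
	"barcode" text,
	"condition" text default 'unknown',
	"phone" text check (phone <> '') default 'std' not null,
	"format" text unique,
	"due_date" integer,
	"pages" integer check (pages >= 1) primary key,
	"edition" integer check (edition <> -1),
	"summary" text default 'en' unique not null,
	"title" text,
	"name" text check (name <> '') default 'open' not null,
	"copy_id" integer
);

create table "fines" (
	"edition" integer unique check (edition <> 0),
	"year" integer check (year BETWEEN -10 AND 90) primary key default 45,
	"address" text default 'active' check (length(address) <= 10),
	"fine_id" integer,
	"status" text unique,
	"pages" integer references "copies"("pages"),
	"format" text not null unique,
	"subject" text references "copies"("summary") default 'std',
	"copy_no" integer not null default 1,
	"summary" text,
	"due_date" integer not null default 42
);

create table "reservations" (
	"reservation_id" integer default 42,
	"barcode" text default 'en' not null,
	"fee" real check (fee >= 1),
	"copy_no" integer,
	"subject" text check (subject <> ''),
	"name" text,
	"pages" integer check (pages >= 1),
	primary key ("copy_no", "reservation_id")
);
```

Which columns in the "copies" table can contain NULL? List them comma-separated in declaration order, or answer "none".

- barcode: no NOT NULL constraint applies → nullable.
- condition: DEFAULT only fills an omitted column; an explicit NULL is still allowed → nullable.
- phone: declared NOT NULL → not nullable.
- format: UNIQUE does not imply NOT NULL → nullable.
- due_date: no NOT NULL constraint applies → nullable.
- pages: part of the PRIMARY KEY, which implies NOT NULL → not nullable.
- edition: CHECK does not forbid NULL (a CHECK constraint passes when its expression is NULL) → nullable.
- summary: declared NOT NULL → not nullable.
- title: no NOT NULL constraint applies → nullable.
- name: declared NOT NULL → not nullable.
- copy_id: no NOT NULL constraint applies → nullable.

barcode, condition, format, due_date, edition, title, copy_id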